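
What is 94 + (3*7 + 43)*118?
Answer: 7646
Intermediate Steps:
94 + (3*7 + 43)*118 = 94 + (21 + 43)*118 = 94 + 64*118 = 94 + 7552 = 7646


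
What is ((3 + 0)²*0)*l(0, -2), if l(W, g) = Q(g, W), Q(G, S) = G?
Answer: 0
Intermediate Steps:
l(W, g) = g
((3 + 0)²*0)*l(0, -2) = ((3 + 0)²*0)*(-2) = (3²*0)*(-2) = (9*0)*(-2) = 0*(-2) = 0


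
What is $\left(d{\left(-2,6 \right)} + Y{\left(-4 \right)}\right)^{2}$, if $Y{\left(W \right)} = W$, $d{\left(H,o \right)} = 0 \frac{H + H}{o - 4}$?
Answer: $16$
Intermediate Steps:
$d{\left(H,o \right)} = 0$ ($d{\left(H,o \right)} = 0 \frac{2 H}{-4 + o} = 0$)
$\left(d{\left(-2,6 \right)} + Y{\left(-4 \right)}\right)^{2} = \left(0 - 4\right)^{2} = \left(-4\right)^{2} = 16$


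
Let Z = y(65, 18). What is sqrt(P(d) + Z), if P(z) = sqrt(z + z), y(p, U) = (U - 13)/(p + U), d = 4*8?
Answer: sqrt(55527)/83 ≈ 2.8391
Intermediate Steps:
d = 32
y(p, U) = (-13 + U)/(U + p)
Z = 5/83 (Z = (-13 + 18)/(18 + 65) = 5/83 ≈ 0.060241)
P(z) = sqrt(2)*sqrt(z) (P(z) = sqrt(2*z) = sqrt(2)*sqrt(z))
sqrt(P(d) + Z) = sqrt(sqrt(2)*sqrt(32) + 5/83) = sqrt(sqrt(2)*(4*sqrt(2)) + 5/83) = sqrt(8 + 5/83) = sqrt(669/83) = sqrt(55527)/83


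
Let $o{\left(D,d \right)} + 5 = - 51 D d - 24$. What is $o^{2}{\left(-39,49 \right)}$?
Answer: $9492994624$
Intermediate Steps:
$o{\left(D,d \right)} = -29 - 51 D d$ ($o{\left(D,d \right)} = -5 + \left(- 51 D d - 24\right) = -5 - \left(24 + 51 D d\right) = -29 - 51 D d$)
$o^{2}{\left(-39,49 \right)} = \left(-29 - \left(-1989\right) 49\right)^{2} = \left(-29 + 97461\right)^{2} = 97432^{2} = 9492994624$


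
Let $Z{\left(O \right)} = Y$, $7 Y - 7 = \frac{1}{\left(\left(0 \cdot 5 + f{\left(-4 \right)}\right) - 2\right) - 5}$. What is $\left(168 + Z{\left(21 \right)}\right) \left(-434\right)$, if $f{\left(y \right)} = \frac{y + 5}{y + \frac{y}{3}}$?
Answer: $- \frac{8433798}{115} \approx -73337.0$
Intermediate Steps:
$f{\left(y \right)} = \frac{3 \left(5 + y\right)}{4 y}$ ($f{\left(y \right)} = \frac{5 + y}{y + y \frac{1}{3}} = \frac{5 + y}{y + \frac{y}{3}} = \frac{5 + y}{\frac{4}{3} y} = \left(5 + y\right) \frac{3}{4 y} = \frac{3 \left(5 + y\right)}{4 y}$)
$Y = \frac{789}{805}$ ($Y = 1 + \frac{1}{7 \left(\left(\left(0 \cdot 5 + \frac{3 \left(5 - 4\right)}{4 \left(-4\right)}\right) - 2\right) - 5\right)} = 1 + \frac{1}{7 \left(\left(\left(0 + \frac{3}{4} \left(- \frac{1}{4}\right) 1\right) - 2\right) - 5\right)} = 1 + \frac{1}{7 \left(\left(\left(0 - \frac{3}{16}\right) - 2\right) - 5\right)} = 1 + \frac{1}{7 \left(\left(- \frac{3}{16} - 2\right) - 5\right)} = 1 + \frac{1}{7 \left(- \frac{35}{16} - 5\right)} = 1 + \frac{1}{7 \left(- \frac{115}{16}\right)} = 1 + \frac{1}{7} \left(- \frac{16}{115}\right) = 1 - \frac{16}{805} = \frac{789}{805} \approx 0.98012$)
$Z{\left(O \right)} = \frac{789}{805}$
$\left(168 + Z{\left(21 \right)}\right) \left(-434\right) = \left(168 + \frac{789}{805}\right) \left(-434\right) = \frac{136029}{805} \left(-434\right) = - \frac{8433798}{115}$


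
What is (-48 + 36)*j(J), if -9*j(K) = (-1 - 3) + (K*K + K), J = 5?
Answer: 104/3 ≈ 34.667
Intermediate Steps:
j(K) = 4/9 - K/9 - K²/9 (j(K) = -((-1 - 3) + (K*K + K))/9 = -(-4 + (K² + K))/9 = -(-4 + (K + K²))/9 = -(-4 + K + K²)/9 = 4/9 - K/9 - K²/9)
(-48 + 36)*j(J) = (-48 + 36)*(4/9 - ⅑*5 - ⅑*5²) = -12*(4/9 - 5/9 - ⅑*25) = -12*(4/9 - 5/9 - 25/9) = -12*(-26/9) = 104/3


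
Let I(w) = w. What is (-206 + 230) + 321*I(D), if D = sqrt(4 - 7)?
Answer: 24 + 321*I*sqrt(3) ≈ 24.0 + 555.99*I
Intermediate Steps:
D = I*sqrt(3) (D = sqrt(-3) = I*sqrt(3) ≈ 1.732*I)
(-206 + 230) + 321*I(D) = (-206 + 230) + 321*(I*sqrt(3)) = 24 + 321*I*sqrt(3)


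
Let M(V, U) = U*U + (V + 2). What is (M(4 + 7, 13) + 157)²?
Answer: 114921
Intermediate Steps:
M(V, U) = 2 + V + U² (M(V, U) = U² + (2 + V) = 2 + V + U²)
(M(4 + 7, 13) + 157)² = ((2 + (4 + 7) + 13²) + 157)² = ((2 + 11 + 169) + 157)² = (182 + 157)² = 339² = 114921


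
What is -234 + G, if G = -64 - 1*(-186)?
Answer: -112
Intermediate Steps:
G = 122 (G = -64 + 186 = 122)
-234 + G = -234 + 122 = -112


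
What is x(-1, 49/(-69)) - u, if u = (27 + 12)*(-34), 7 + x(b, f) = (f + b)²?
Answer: 6293683/4761 ≈ 1321.9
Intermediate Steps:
x(b, f) = -7 + (b + f)² (x(b, f) = -7 + (f + b)² = -7 + (b + f)²)
u = -1326 (u = 39*(-34) = -1326)
x(-1, 49/(-69)) - u = (-7 + (-1 + 49/(-69))²) - 1*(-1326) = (-7 + (-1 + 49*(-1/69))²) + 1326 = (-7 + (-1 - 49/69)²) + 1326 = (-7 + (-118/69)²) + 1326 = (-7 + 13924/4761) + 1326 = -19403/4761 + 1326 = 6293683/4761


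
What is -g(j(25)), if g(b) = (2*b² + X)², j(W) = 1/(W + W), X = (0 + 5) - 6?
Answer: -1560001/1562500 ≈ -0.99840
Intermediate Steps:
X = -1 (X = 5 - 6 = -1)
j(W) = 1/(2*W)
g(b) = (-1 + 2*b²)² (g(b) = (2*b² - 1)² = (-1 + 2*b²)²)
-g(j(25)) = -(-1 + 2*((½)/25)²)² = -(-1 + 2*((½)*(1/25))²)² = -(-1 + 2*(1/50)²)² = -(-1 + 2*(1/2500))² = -(-1 + 1/1250)² = -(-1249/1250)² = -1*1560001/1562500 = -1560001/1562500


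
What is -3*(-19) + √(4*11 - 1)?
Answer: 57 + √43 ≈ 63.557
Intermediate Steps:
-3*(-19) + √(4*11 - 1) = 57 + √(44 - 1) = 57 + √43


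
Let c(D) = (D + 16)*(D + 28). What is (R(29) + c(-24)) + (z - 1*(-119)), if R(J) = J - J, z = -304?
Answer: -217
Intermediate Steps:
c(D) = (16 + D)*(28 + D)
R(J) = 0
(R(29) + c(-24)) + (z - 1*(-119)) = (0 + (448 + (-24)² + 44*(-24))) + (-304 - 1*(-119)) = (0 + (448 + 576 - 1056)) + (-304 + 119) = (0 - 32) - 185 = -32 - 185 = -217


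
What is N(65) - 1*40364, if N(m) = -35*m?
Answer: -42639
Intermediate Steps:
N(65) - 1*40364 = -35*65 - 1*40364 = -2275 - 40364 = -42639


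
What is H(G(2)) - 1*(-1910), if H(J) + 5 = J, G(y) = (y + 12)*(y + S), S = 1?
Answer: 1947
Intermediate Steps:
G(y) = (1 + y)*(12 + y) (G(y) = (y + 12)*(y + 1) = (12 + y)*(1 + y) = (1 + y)*(12 + y))
H(J) = -5 + J
H(G(2)) - 1*(-1910) = (-5 + (12 + 2**2 + 13*2)) - 1*(-1910) = (-5 + (12 + 4 + 26)) + 1910 = (-5 + 42) + 1910 = 37 + 1910 = 1947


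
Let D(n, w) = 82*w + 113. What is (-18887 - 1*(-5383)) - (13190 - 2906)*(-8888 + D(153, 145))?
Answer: -32048164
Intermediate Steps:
D(n, w) = 113 + 82*w
(-18887 - 1*(-5383)) - (13190 - 2906)*(-8888 + D(153, 145)) = (-18887 - 1*(-5383)) - (13190 - 2906)*(-8888 + (113 + 82*145)) = (-18887 + 5383) - 10284*(-8888 + (113 + 11890)) = -13504 - 10284*(-8888 + 12003) = -13504 - 10284*3115 = -13504 - 1*32034660 = -13504 - 32034660 = -32048164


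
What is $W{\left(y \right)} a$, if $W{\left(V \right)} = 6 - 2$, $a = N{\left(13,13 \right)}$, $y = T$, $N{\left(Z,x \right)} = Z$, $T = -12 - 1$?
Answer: $52$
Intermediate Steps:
$T = -13$ ($T = -12 - 1 = -13$)
$y = -13$
$a = 13$
$W{\left(V \right)} = 4$ ($W{\left(V \right)} = 6 - 2 = 4$)
$W{\left(y \right)} a = 4 \cdot 13 = 52$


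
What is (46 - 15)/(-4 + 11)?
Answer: 31/7 ≈ 4.4286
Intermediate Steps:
(46 - 15)/(-4 + 11) = 31/7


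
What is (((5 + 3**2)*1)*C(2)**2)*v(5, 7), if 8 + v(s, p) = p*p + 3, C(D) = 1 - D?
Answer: 616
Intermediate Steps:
v(s, p) = -5 + p**2 (v(s, p) = -8 + (p*p + 3) = -8 + (p**2 + 3) = -8 + (3 + p**2) = -5 + p**2)
(((5 + 3**2)*1)*C(2)**2)*v(5, 7) = (((5 + 3**2)*1)*(1 - 1*2)**2)*(-5 + 7**2) = (((5 + 9)*1)*(1 - 2)**2)*(-5 + 49) = ((14*1)*(-1)**2)*44 = (14*1)*44 = 14*44 = 616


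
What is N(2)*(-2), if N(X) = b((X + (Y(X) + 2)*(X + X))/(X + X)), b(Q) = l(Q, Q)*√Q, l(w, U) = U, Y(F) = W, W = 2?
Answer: -27*√2/2 ≈ -19.092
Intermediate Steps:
Y(F) = 2
b(Q) = Q^(3/2) (b(Q) = Q*√Q = Q^(3/2))
N(X) = 27*√2/4 (N(X) = ((X + (2 + 2)*(X + X))/(X + X))^(3/2) = ((X + 4*(2*X))/((2*X)))^(3/2) = ((X + 8*X)*(1/(2*X)))^(3/2) = ((9*X)*(1/(2*X)))^(3/2) = (9/2)^(3/2) = 27*√2/4)
N(2)*(-2) = (27*√2/4)*(-2) = -27*√2/2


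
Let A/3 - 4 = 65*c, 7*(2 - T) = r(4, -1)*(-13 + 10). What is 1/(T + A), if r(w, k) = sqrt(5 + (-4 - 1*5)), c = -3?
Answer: -27979/15976045 - 42*I/15976045 ≈ -0.0017513 - 2.6289e-6*I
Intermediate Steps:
r(w, k) = 2*I (r(w, k) = sqrt(5 + (-4 - 5)) = sqrt(5 - 9) = sqrt(-4) = 2*I)
T = 2 + 6*I/7 (T = 2 - 2*I*(-13 + 10)/7 = 2 - 2*I*(-3)/7 = 2 - (-6)*I/7 = 2 + 6*I/7 ≈ 2.0 + 0.85714*I)
A = -573 (A = 12 + 3*(65*(-3)) = 12 + 3*(-195) = 12 - 585 = -573)
1/(T + A) = 1/((2 + 6*I/7) - 573) = 1/(-571 + 6*I/7) = 49*(-571 - 6*I/7)/15976045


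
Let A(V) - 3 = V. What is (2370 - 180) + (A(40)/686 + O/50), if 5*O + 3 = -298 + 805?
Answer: 187970747/85750 ≈ 2192.1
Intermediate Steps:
O = 504/5 (O = -3/5 + (-298 + 805)/5 = -3/5 + (1/5)*507 = -3/5 + 507/5 = 504/5 ≈ 100.80)
A(V) = 3 + V
(2370 - 180) + (A(40)/686 + O/50) = (2370 - 180) + ((3 + 40)/686 + (504/5)/50) = 2190 + (43*(1/686) + (504/5)*(1/50)) = 2190 + (43/686 + 252/125) = 2190 + 178247/85750 = 187970747/85750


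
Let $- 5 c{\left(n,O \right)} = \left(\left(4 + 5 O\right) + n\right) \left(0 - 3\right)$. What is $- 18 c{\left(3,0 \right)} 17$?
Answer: $- \frac{6426}{5} \approx -1285.2$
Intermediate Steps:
$c{\left(n,O \right)} = \frac{12}{5} + 3 O + \frac{3 n}{5}$ ($c{\left(n,O \right)} = - \frac{\left(\left(4 + 5 O\right) + n\right) \left(0 - 3\right)}{5} = - \frac{\left(4 + n + 5 O\right) \left(-3\right)}{5} = - \frac{-12 - 15 O - 3 n}{5} = \frac{12}{5} + 3 O + \frac{3 n}{5}$)
$- 18 c{\left(3,0 \right)} 17 = - 18 \left(\frac{12}{5} + 3 \cdot 0 + \frac{3}{5} \cdot 3\right) 17 = - 18 \left(\frac{12}{5} + 0 + \frac{9}{5}\right) 17 = \left(-18\right) \frac{21}{5} \cdot 17 = \left(- \frac{378}{5}\right) 17 = - \frac{6426}{5}$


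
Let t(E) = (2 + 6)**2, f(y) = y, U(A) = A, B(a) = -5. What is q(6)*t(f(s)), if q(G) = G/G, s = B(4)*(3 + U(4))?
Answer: 64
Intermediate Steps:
s = -35 (s = -5*(3 + 4) = -5*7 = -35)
q(G) = 1
t(E) = 64 (t(E) = 8**2 = 64)
q(6)*t(f(s)) = 1*64 = 64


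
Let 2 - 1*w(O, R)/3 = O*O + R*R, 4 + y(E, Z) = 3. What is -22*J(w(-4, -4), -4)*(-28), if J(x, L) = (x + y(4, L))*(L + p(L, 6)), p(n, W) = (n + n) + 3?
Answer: 504504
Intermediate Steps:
y(E, Z) = -1 (y(E, Z) = -4 + 3 = -1)
p(n, W) = 3 + 2*n (p(n, W) = 2*n + 3 = 3 + 2*n)
w(O, R) = 6 - 3*O² - 3*R² (w(O, R) = 6 - 3*(O*O + R*R) = 6 - 3*(O² + R²) = 6 + (-3*O² - 3*R²) = 6 - 3*O² - 3*R²)
J(x, L) = (-1 + x)*(3 + 3*L) (J(x, L) = (x - 1)*(L + (3 + 2*L)) = (-1 + x)*(3 + 3*L))
-22*J(w(-4, -4), -4)*(-28) = -22*(-3 - 3*(-4) + 3*(6 - 3*(-4)² - 3*(-4)²) + 3*(-4)*(6 - 3*(-4)² - 3*(-4)²))*(-28) = -22*(-3 + 12 + 3*(6 - 3*16 - 3*16) + 3*(-4)*(6 - 3*16 - 3*16))*(-28) = -22*(-3 + 12 + 3*(6 - 48 - 48) + 3*(-4)*(6 - 48 - 48))*(-28) = -22*(-3 + 12 + 3*(-90) + 3*(-4)*(-90))*(-28) = -22*(-3 + 12 - 270 + 1080)*(-28) = -22*819*(-28) = -18018*(-28) = 504504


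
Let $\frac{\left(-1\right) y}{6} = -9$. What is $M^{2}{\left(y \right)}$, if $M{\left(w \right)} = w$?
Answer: $2916$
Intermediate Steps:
$y = 54$ ($y = \left(-6\right) \left(-9\right) = 54$)
$M^{2}{\left(y \right)} = 54^{2} = 2916$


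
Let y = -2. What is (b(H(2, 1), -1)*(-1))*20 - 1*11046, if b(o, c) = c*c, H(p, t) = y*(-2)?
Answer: -11066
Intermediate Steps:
H(p, t) = 4 (H(p, t) = -2*(-2) = 4)
b(o, c) = c²
(b(H(2, 1), -1)*(-1))*20 - 1*11046 = ((-1)²*(-1))*20 - 1*11046 = (1*(-1))*20 - 11046 = -1*20 - 11046 = -20 - 11046 = -11066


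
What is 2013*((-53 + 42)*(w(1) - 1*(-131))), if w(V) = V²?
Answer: -2922876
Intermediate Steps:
2013*((-53 + 42)*(w(1) - 1*(-131))) = 2013*((-53 + 42)*(1² - 1*(-131))) = 2013*(-11*(1 + 131)) = 2013*(-11*132) = 2013*(-1452) = -2922876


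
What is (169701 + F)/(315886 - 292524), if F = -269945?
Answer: -50122/11681 ≈ -4.2909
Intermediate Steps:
(169701 + F)/(315886 - 292524) = (169701 - 269945)/(315886 - 292524) = -100244/23362 = -100244*1/23362 = -50122/11681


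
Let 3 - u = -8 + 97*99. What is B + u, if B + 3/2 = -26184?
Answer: -71555/2 ≈ -35778.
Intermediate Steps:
B = -52371/2 (B = -3/2 - 26184 = -52371/2 ≈ -26186.)
u = -9592 (u = 3 - (-8 + 97*99) = 3 - (-8 + 9603) = 3 - 1*9595 = 3 - 9595 = -9592)
B + u = -52371/2 - 9592 = -71555/2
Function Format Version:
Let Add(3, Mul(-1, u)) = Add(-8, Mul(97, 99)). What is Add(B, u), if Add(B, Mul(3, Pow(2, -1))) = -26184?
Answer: Rational(-71555, 2) ≈ -35778.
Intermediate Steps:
B = Rational(-52371, 2) (B = Add(Rational(-3, 2), -26184) = Rational(-52371, 2) ≈ -26186.)
u = -9592 (u = Add(3, Mul(-1, Add(-8, Mul(97, 99)))) = Add(3, Mul(-1, Add(-8, 9603))) = Add(3, Mul(-1, 9595)) = Add(3, -9595) = -9592)
Add(B, u) = Add(Rational(-52371, 2), -9592) = Rational(-71555, 2)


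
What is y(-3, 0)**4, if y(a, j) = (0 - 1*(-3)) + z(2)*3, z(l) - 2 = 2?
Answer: 50625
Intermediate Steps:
z(l) = 4 (z(l) = 2 + 2 = 4)
y(a, j) = 15 (y(a, j) = (0 - 1*(-3)) + 4*3 = (0 + 3) + 12 = 3 + 12 = 15)
y(-3, 0)**4 = 15**4 = 50625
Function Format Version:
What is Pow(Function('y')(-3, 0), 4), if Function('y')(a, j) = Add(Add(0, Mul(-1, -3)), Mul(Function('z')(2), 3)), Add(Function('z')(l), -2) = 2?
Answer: 50625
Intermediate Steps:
Function('z')(l) = 4 (Function('z')(l) = Add(2, 2) = 4)
Function('y')(a, j) = 15 (Function('y')(a, j) = Add(Add(0, Mul(-1, -3)), Mul(4, 3)) = Add(Add(0, 3), 12) = Add(3, 12) = 15)
Pow(Function('y')(-3, 0), 4) = Pow(15, 4) = 50625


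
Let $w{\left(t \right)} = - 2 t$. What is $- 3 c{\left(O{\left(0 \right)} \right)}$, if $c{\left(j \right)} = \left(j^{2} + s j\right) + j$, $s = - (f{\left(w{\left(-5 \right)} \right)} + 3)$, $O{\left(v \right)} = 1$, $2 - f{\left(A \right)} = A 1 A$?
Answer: $-291$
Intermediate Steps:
$f{\left(A \right)} = 2 - A^{2}$ ($f{\left(A \right)} = 2 - A 1 A = 2 - A A = 2 - A^{2}$)
$s = 95$ ($s = - (\left(2 - \left(\left(-2\right) \left(-5\right)\right)^{2}\right) + 3) = - (\left(2 - 10^{2}\right) + 3) = - (\left(2 - 100\right) + 3) = - (-98 + 3) = \left(-1\right) \left(-95\right) = 95$)
$c{\left(j \right)} = j^{2} + 96 j$ ($c{\left(j \right)} = \left(j^{2} + 95 j\right) + j = j^{2} + 96 j$)
$- 3 c{\left(O{\left(0 \right)} \right)} = - 3 \cdot 1 \left(96 + 1\right) = - 3 \cdot 1 \cdot 97 = \left(-3\right) 97 = -291$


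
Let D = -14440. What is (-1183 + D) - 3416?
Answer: -19039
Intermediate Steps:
(-1183 + D) - 3416 = (-1183 - 14440) - 3416 = -15623 - 3416 = -19039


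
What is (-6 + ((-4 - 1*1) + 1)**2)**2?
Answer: 100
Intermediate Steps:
(-6 + ((-4 - 1*1) + 1)**2)**2 = (-6 + ((-4 - 1) + 1)**2)**2 = (-6 + (-5 + 1)**2)**2 = (-6 + (-4)**2)**2 = (-6 + 16)**2 = 10**2 = 100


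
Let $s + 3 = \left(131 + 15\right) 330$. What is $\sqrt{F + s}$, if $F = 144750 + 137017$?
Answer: $2 \sqrt{82486} \approx 574.41$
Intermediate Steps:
$F = 281767$
$s = 48177$ ($s = -3 + \left(131 + 15\right) 330 = -3 + 146 \cdot 330 = -3 + 48180 = 48177$)
$\sqrt{F + s} = \sqrt{281767 + 48177} = \sqrt{329944} = 2 \sqrt{82486}$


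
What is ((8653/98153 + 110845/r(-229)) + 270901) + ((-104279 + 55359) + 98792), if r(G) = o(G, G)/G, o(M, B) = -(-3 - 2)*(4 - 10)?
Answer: 687202478785/588918 ≈ 1.1669e+6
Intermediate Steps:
o(M, B) = -30 (o(M, B) = -(-5)*(-6) = -1*30 = -30)
r(G) = -30/G
((8653/98153 + 110845/r(-229)) + 270901) + ((-104279 + 55359) + 98792) = ((8653/98153 + 110845/((-30/(-229)))) + 270901) + ((-104279 + 55359) + 98792) = ((8653*(1/98153) + 110845/((-30*(-1/229)))) + 270901) + (-48920 + 98792) = ((8653/98153 + 110845/(30/229)) + 270901) + 49872 = ((8653/98153 + 110845*(229/30)) + 270901) + 49872 = ((8653/98153 + 5076701/6) + 270901) + 49872 = (498293485171/588918 + 270901) + 49872 = 657831960289/588918 + 49872 = 687202478785/588918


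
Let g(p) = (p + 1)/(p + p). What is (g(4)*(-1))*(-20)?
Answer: 25/2 ≈ 12.500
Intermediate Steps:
g(p) = (1 + p)/(2*p) (g(p) = (1 + p)/((2*p)) = (1 + p)*(1/(2*p)) = (1 + p)/(2*p))
(g(4)*(-1))*(-20) = (((1/2)*(1 + 4)/4)*(-1))*(-20) = (((1/2)*(1/4)*5)*(-1))*(-20) = ((5/8)*(-1))*(-20) = -5/8*(-20) = 25/2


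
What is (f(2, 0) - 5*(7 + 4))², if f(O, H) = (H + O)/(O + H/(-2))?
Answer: 2916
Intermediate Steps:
f(O, H) = (H + O)/(O - H/2) (f(O, H) = (H + O)/(O + H*(-½)) = (H + O)/(O - H/2))
(f(2, 0) - 5*(7 + 4))² = (2*(-1*0 - 1*2)/(0 - 2*2) - 5*(7 + 4))² = (2*(0 - 2)/(0 - 4) - 5*11)² = (2*(-2)/(-4) - 55)² = (2*(-¼)*(-2) - 55)² = (1 - 55)² = (-54)² = 2916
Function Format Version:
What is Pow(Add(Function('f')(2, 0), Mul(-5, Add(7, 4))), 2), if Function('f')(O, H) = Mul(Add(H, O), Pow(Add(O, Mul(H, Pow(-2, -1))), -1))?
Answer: 2916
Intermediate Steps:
Function('f')(O, H) = Mul(Pow(Add(O, Mul(Rational(-1, 2), H)), -1), Add(H, O)) (Function('f')(O, H) = Mul(Add(H, O), Pow(Add(O, Mul(H, Rational(-1, 2))), -1)) = Mul(Add(H, O), Pow(Add(O, Mul(Rational(-1, 2), H)), -1)) = Mul(Pow(Add(O, Mul(Rational(-1, 2), H)), -1), Add(H, O)))
Pow(Add(Function('f')(2, 0), Mul(-5, Add(7, 4))), 2) = Pow(Add(Mul(2, Pow(Add(0, Mul(-2, 2)), -1), Add(Mul(-1, 0), Mul(-1, 2))), Mul(-5, Add(7, 4))), 2) = Pow(Add(Mul(2, Pow(Add(0, -4), -1), Add(0, -2)), Mul(-5, 11)), 2) = Pow(Add(Mul(2, Pow(-4, -1), -2), -55), 2) = Pow(Add(Mul(2, Rational(-1, 4), -2), -55), 2) = Pow(Add(1, -55), 2) = Pow(-54, 2) = 2916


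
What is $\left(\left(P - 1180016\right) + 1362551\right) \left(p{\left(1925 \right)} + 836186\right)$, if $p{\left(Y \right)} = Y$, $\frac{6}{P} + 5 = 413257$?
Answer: $\frac{31610594182031343}{206626} \approx 1.5298 \cdot 10^{11}$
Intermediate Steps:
$P = \frac{3}{206626}$ ($P = \frac{6}{-5 + 413257} = \frac{6}{413252} = 6 \cdot \frac{1}{413252} = \frac{3}{206626} \approx 1.4519 \cdot 10^{-5}$)
$\left(\left(P - 1180016\right) + 1362551\right) \left(p{\left(1925 \right)} + 836186\right) = \left(\left(\frac{3}{206626} - 1180016\right) + 1362551\right) \left(1925 + 836186\right) = \left(\left(\frac{3}{206626} - 1180016\right) + 1362551\right) 838111 = \left(- \frac{243821986013}{206626} + 1362551\right) 838111 = \frac{37716476913}{206626} \cdot 838111 = \frac{31610594182031343}{206626}$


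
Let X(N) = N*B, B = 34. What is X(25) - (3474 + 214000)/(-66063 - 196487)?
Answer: 1893093/2225 ≈ 850.83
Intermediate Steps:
X(N) = 34*N (X(N) = N*34 = 34*N)
X(25) - (3474 + 214000)/(-66063 - 196487) = 34*25 - (3474 + 214000)/(-66063 - 196487) = 850 - 217474/(-262550) = 850 - 217474*(-1)/262550 = 850 - 1*(-1843/2225) = 850 + 1843/2225 = 1893093/2225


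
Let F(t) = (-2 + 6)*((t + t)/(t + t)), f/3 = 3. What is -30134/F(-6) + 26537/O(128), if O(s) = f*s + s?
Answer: -9616343/1280 ≈ -7512.8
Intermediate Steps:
f = 9 (f = 3*3 = 9)
O(s) = 10*s (O(s) = 9*s + s = 10*s)
F(t) = 4 (F(t) = 4*((2*t)/((2*t))) = 4*((2*t)*(1/(2*t))) = 4*1 = 4)
-30134/F(-6) + 26537/O(128) = -30134/4 + 26537/((10*128)) = -30134*1/4 + 26537/1280 = -15067/2 + 26537*(1/1280) = -15067/2 + 26537/1280 = -9616343/1280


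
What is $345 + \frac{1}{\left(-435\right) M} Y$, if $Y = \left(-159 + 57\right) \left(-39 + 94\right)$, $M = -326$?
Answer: $\frac{1630628}{4727} \approx 344.96$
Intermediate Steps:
$Y = -5610$ ($Y = \left(-102\right) 55 = -5610$)
$345 + \frac{1}{\left(-435\right) M} Y = 345 + \frac{1}{\left(-435\right) \left(-326\right)} \left(-5610\right) = 345 + \left(- \frac{1}{435}\right) \left(- \frac{1}{326}\right) \left(-5610\right) = 345 + \frac{1}{141810} \left(-5610\right) = 345 - \frac{187}{4727} = \frac{1630628}{4727}$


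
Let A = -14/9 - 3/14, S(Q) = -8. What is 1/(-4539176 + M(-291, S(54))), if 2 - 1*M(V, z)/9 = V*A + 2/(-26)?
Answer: -182/826970239 ≈ -2.2008e-7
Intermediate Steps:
A = -223/126 (A = -14*⅑ - 3*1/14 = -14/9 - 3/14 = -223/126 ≈ -1.7698)
M(V, z) = 243/13 + 223*V/14 (M(V, z) = 18 - 9*(V*(-223/126) + 2/(-26)) = 18 - 9*(-223*V/126 + 2*(-1/26)) = 18 - 9*(-223*V/126 - 1/13) = 18 - 9*(-1/13 - 223*V/126) = 18 + (9/13 + 223*V/14) = 243/13 + 223*V/14)
1/(-4539176 + M(-291, S(54))) = 1/(-4539176 + (243/13 + (223/14)*(-291))) = 1/(-4539176 + (243/13 - 64893/14)) = 1/(-4539176 - 840207/182) = 1/(-826970239/182) = -182/826970239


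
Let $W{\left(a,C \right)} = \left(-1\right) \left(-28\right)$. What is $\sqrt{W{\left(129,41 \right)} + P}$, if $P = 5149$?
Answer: $\sqrt{5177} \approx 71.951$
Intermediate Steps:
$W{\left(a,C \right)} = 28$
$\sqrt{W{\left(129,41 \right)} + P} = \sqrt{28 + 5149} = \sqrt{5177}$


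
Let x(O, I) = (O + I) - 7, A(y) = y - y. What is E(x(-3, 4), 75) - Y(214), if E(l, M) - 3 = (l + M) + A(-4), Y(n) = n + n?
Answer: -356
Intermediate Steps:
A(y) = 0
Y(n) = 2*n
x(O, I) = -7 + I + O (x(O, I) = (I + O) - 7 = -7 + I + O)
E(l, M) = 3 + M + l (E(l, M) = 3 + ((l + M) + 0) = 3 + ((M + l) + 0) = 3 + (M + l) = 3 + M + l)
E(x(-3, 4), 75) - Y(214) = (3 + 75 + (-7 + 4 - 3)) - 2*214 = (3 + 75 - 6) - 1*428 = 72 - 428 = -356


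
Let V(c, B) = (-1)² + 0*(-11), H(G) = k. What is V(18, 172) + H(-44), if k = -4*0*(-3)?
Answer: 1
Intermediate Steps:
k = 0 (k = 0*(-3) = 0)
H(G) = 0
V(c, B) = 1 (V(c, B) = 1 + 0 = 1)
V(18, 172) + H(-44) = 1 + 0 = 1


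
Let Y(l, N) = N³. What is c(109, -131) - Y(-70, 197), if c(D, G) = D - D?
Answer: -7645373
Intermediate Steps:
c(D, G) = 0
c(109, -131) - Y(-70, 197) = 0 - 1*197³ = 0 - 1*7645373 = 0 - 7645373 = -7645373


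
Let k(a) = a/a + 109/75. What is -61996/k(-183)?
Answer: -1162425/46 ≈ -25270.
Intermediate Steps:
k(a) = 184/75 (k(a) = 1 + 109*(1/75) = 1 + 109/75 = 184/75)
-61996/k(-183) = -61996/184/75 = -61996*75/184 = -1162425/46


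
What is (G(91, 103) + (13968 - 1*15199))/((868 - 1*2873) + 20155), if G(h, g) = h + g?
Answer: -1037/18150 ≈ -0.057135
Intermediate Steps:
G(h, g) = g + h
(G(91, 103) + (13968 - 1*15199))/((868 - 1*2873) + 20155) = ((103 + 91) + (13968 - 1*15199))/((868 - 1*2873) + 20155) = (194 + (13968 - 15199))/((868 - 2873) + 20155) = (194 - 1231)/(-2005 + 20155) = -1037/18150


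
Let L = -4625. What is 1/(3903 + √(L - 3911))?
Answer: 3903/15241945 - 2*I*√2134/15241945 ≈ 0.00025607 - 6.0616e-6*I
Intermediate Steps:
1/(3903 + √(L - 3911)) = 1/(3903 + √(-4625 - 3911)) = 1/(3903 + √(-8536)) = 1/(3903 + 2*I*√2134)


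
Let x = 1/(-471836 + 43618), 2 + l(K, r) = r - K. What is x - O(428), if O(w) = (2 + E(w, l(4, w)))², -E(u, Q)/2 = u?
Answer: -312306238889/428218 ≈ -7.2932e+5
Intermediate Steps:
l(K, r) = -2 + r - K (l(K, r) = -2 + (r - K) = -2 + r - K)
E(u, Q) = -2*u
O(w) = (2 - 2*w)²
x = -1/428218 (x = 1/(-428218) = -1/428218 ≈ -2.3353e-6)
x - O(428) = -1/428218 - 4*(-1 + 428)² = -1/428218 - 4*427² = -1/428218 - 4*182329 = -1/428218 - 1*729316 = -1/428218 - 729316 = -312306238889/428218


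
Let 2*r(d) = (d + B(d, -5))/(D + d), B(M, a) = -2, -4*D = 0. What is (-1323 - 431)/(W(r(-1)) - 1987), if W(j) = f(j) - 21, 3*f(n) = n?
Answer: 3508/4015 ≈ 0.87372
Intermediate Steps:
D = 0 (D = -¼*0 = 0)
f(n) = n/3
r(d) = (-2 + d)/(2*d) (r(d) = ((d - 2)/(0 + d))/2 = ((-2 + d)/d)/2 = (-2 + d)/(2*d))
W(j) = -21 + j/3 (W(j) = j/3 - 21 = -21 + j/3)
(-1323 - 431)/(W(r(-1)) - 1987) = (-1323 - 431)/((-21 + ((½)*(-2 - 1)/(-1))/3) - 1987) = -1754/((-21 + ((½)*(-1)*(-3))/3) - 1987) = -1754/((-21 + (⅓)*(3/2)) - 1987) = -1754/((-21 + ½) - 1987) = -1754/(-41/2 - 1987) = -1754/(-4015/2) = -1754*(-2/4015) = 3508/4015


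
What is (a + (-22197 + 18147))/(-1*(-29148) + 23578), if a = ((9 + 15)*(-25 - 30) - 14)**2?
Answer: 887753/26363 ≈ 33.674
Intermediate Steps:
a = 1779556 (a = (24*(-55) - 14)**2 = (-1320 - 14)**2 = (-1334)**2 = 1779556)
(a + (-22197 + 18147))/(-1*(-29148) + 23578) = (1779556 + (-22197 + 18147))/(-1*(-29148) + 23578) = (1779556 - 4050)/(29148 + 23578) = 1775506/52726 = 1775506*(1/52726) = 887753/26363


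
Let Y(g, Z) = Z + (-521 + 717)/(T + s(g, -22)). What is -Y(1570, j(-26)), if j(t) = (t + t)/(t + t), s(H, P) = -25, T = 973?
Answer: -286/237 ≈ -1.2068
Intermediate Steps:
j(t) = 1 (j(t) = (2*t)/((2*t)) = (2*t)*(1/(2*t)) = 1)
Y(g, Z) = 49/237 + Z (Y(g, Z) = Z + (-521 + 717)/(973 - 25) = Z + 196/948 = Z + 196*(1/948) = Z + 49/237 = 49/237 + Z)
-Y(1570, j(-26)) = -(49/237 + 1) = -1*286/237 = -286/237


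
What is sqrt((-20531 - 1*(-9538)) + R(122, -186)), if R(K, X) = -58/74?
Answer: I*sqrt(15050490)/37 ≈ 104.85*I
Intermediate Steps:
R(K, X) = -29/37 (R(K, X) = -58*1/74 = -29/37)
sqrt((-20531 - 1*(-9538)) + R(122, -186)) = sqrt((-20531 - 1*(-9538)) - 29/37) = sqrt((-20531 + 9538) - 29/37) = sqrt(-10993 - 29/37) = sqrt(-406770/37) = I*sqrt(15050490)/37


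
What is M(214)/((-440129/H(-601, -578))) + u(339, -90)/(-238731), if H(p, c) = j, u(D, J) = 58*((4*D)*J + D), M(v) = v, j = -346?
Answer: 1041465561682/35024145433 ≈ 29.736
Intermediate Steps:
u(D, J) = 58*D + 232*D*J (u(D, J) = 58*(4*D*J + D) = 58*(D + 4*D*J) = 58*D + 232*D*J)
H(p, c) = -346
M(214)/((-440129/H(-601, -578))) + u(339, -90)/(-238731) = 214/((-440129/(-346))) + (58*339*(1 + 4*(-90)))/(-238731) = 214/((-440129*(-1/346))) + (58*339*(1 - 360))*(-1/238731) = 214/(440129/346) + (58*339*(-359))*(-1/238731) = 214*(346/440129) - 7058658*(-1/238731) = 74044/440129 + 2352886/79577 = 1041465561682/35024145433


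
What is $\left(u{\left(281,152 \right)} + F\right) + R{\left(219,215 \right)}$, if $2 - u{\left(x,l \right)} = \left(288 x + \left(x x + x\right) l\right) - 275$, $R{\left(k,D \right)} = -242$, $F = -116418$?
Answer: $-12242095$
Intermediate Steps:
$u{\left(x,l \right)} = 277 - 288 x - l \left(x + x^{2}\right)$ ($u{\left(x,l \right)} = 2 - \left(\left(288 x + \left(x x + x\right) l\right) - 275\right) = 2 - \left(\left(288 x + \left(x^{2} + x\right) l\right) - 275\right) = 2 - \left(\left(288 x + \left(x + x^{2}\right) l\right) - 275\right) = 2 - \left(\left(288 x + l \left(x + x^{2}\right)\right) - 275\right) = 2 - \left(-275 + 288 x + l \left(x + x^{2}\right)\right) = 277 - 288 x - l \left(x + x^{2}\right)$)
$\left(u{\left(281,152 \right)} + F\right) + R{\left(219,215 \right)} = \left(\left(277 - 80928 - 152 \cdot 281 - 152 \cdot 281^{2}\right) - 116418\right) - 242 = \left(\left(277 - 80928 - 42712 - 152 \cdot 78961\right) - 116418\right) - 242 = \left(\left(277 - 80928 - 42712 - 12002072\right) - 116418\right) - 242 = \left(-12125435 - 116418\right) - 242 = -12241853 - 242 = -12242095$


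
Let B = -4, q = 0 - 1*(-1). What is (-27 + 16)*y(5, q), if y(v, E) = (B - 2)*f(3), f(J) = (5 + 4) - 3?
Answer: 396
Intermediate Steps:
q = 1 (q = 0 + 1 = 1)
f(J) = 6 (f(J) = 9 - 3 = 6)
y(v, E) = -36 (y(v, E) = (-4 - 2)*6 = -6*6 = -36)
(-27 + 16)*y(5, q) = (-27 + 16)*(-36) = -11*(-36) = 396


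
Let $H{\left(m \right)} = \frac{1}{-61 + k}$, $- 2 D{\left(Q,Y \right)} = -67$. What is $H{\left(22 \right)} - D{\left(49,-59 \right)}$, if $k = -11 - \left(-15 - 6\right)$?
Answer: $- \frac{3419}{102} \approx -33.52$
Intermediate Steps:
$D{\left(Q,Y \right)} = \frac{67}{2}$ ($D{\left(Q,Y \right)} = \left(- \frac{1}{2}\right) \left(-67\right) = \frac{67}{2}$)
$k = 10$ ($k = -11 - -21 = -11 + 21 = 10$)
$H{\left(m \right)} = - \frac{1}{51}$ ($H{\left(m \right)} = \frac{1}{-61 + 10} = \frac{1}{-51} = - \frac{1}{51}$)
$H{\left(22 \right)} - D{\left(49,-59 \right)} = - \frac{1}{51} - \frac{67}{2} = - \frac{3419}{102}$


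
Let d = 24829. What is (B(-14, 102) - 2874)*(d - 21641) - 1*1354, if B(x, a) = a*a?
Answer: 24004286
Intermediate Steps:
B(x, a) = a²
(B(-14, 102) - 2874)*(d - 21641) - 1*1354 = (102² - 2874)*(24829 - 21641) - 1*1354 = (10404 - 2874)*3188 - 1354 = 7530*3188 - 1354 = 24005640 - 1354 = 24004286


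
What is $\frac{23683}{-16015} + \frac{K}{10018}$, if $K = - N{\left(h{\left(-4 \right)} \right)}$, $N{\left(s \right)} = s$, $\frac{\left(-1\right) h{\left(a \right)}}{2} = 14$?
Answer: $- \frac{118403937}{80219135} \approx -1.476$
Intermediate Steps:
$h{\left(a \right)} = -28$ ($h{\left(a \right)} = \left(-2\right) 14 = -28$)
$K = 28$ ($K = \left(-1\right) \left(-28\right) = 28$)
$\frac{23683}{-16015} + \frac{K}{10018} = \frac{23683}{-16015} + \frac{28}{10018} = 23683 \left(- \frac{1}{16015}\right) + 28 \cdot \frac{1}{10018} = - \frac{23683}{16015} + \frac{14}{5009} = - \frac{118403937}{80219135}$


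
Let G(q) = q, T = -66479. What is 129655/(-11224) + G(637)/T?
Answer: -1232354919/106594328 ≈ -11.561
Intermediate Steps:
129655/(-11224) + G(637)/T = 129655/(-11224) + 637/(-66479) = 129655*(-1/11224) + 637*(-1/66479) = -129655/11224 - 91/9497 = -1232354919/106594328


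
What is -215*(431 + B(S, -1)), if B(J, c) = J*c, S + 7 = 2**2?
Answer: -93310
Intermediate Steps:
S = -3 (S = -7 + 2**2 = -7 + 4 = -3)
-215*(431 + B(S, -1)) = -215*(431 - 3*(-1)) = -215*(431 + 3) = -215*434 = -93310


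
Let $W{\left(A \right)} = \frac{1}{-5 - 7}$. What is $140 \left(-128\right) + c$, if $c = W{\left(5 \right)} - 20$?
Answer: $- \frac{215281}{12} \approx -17940.0$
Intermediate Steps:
$W{\left(A \right)} = - \frac{1}{12}$ ($W{\left(A \right)} = \frac{1}{-12} = - \frac{1}{12}$)
$c = - \frac{241}{12}$ ($c = - \frac{1}{12} - 20 = - \frac{241}{12} \approx -20.083$)
$140 \left(-128\right) + c = 140 \left(-128\right) - \frac{241}{12} = -17920 - \frac{241}{12} = - \frac{215281}{12}$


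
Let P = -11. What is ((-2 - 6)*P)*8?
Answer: 704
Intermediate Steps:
((-2 - 6)*P)*8 = ((-2 - 6)*(-11))*8 = -8*(-11)*8 = 88*8 = 704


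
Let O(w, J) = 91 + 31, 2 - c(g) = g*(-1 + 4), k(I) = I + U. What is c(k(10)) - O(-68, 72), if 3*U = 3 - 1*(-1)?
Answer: -154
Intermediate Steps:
U = 4/3 (U = (3 - 1*(-1))/3 = (3 + 1)/3 = (⅓)*4 = 4/3 ≈ 1.3333)
k(I) = 4/3 + I (k(I) = I + 4/3 = 4/3 + I)
c(g) = 2 - 3*g (c(g) = 2 - g*(-1 + 4) = 2 - g*3 = 2 - 3*g)
O(w, J) = 122
c(k(10)) - O(-68, 72) = (2 - 3*(4/3 + 10)) - 1*122 = (2 - 3*34/3) - 122 = (2 - 34) - 122 = -32 - 122 = -154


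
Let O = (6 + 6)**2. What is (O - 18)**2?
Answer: 15876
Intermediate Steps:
O = 144 (O = 12**2 = 144)
(O - 18)**2 = (144 - 18)**2 = 126**2 = 15876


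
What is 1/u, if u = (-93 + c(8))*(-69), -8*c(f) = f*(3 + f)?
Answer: 1/7176 ≈ 0.00013935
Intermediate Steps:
c(f) = -f*(3 + f)/8
u = 7176 (u = (-93 - 1/8*8*(3 + 8))*(-69) = (-93 - 1/8*8*11)*(-69) = (-93 - 11)*(-69) = -104*(-69) = 7176)
1/u = 1/7176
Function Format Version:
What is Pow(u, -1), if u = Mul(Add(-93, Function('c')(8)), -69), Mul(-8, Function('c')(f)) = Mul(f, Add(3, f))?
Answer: Rational(1, 7176) ≈ 0.00013935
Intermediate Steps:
Function('c')(f) = Mul(Rational(-1, 8), f, Add(3, f)) (Function('c')(f) = Mul(Rational(-1, 8), Mul(f, Add(3, f))) = Mul(Rational(-1, 8), f, Add(3, f)))
u = 7176 (u = Mul(Add(-93, Mul(Rational(-1, 8), 8, Add(3, 8))), -69) = Mul(Add(-93, Mul(Rational(-1, 8), 8, 11)), -69) = Mul(Add(-93, -11), -69) = Mul(-104, -69) = 7176)
Pow(u, -1) = Pow(7176, -1) = Rational(1, 7176)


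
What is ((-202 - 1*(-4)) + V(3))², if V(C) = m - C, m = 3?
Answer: 39204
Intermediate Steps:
V(C) = 3 - C
((-202 - 1*(-4)) + V(3))² = ((-202 - 1*(-4)) + (3 - 1*3))² = ((-202 + 4) + (3 - 3))² = (-198 + 0)² = (-198)² = 39204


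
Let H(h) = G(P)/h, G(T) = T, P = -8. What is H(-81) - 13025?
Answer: -1055017/81 ≈ -13025.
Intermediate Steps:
H(h) = -8/h
H(-81) - 13025 = -8/(-81) - 13025 = -8*(-1/81) - 13025 = 8/81 - 13025 = -1055017/81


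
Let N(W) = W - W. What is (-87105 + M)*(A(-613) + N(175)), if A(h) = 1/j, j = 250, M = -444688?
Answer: -531793/250 ≈ -2127.2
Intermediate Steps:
N(W) = 0
A(h) = 1/250
(-87105 + M)*(A(-613) + N(175)) = (-87105 - 444688)*(1/250 + 0) = -531793*1/250 = -531793/250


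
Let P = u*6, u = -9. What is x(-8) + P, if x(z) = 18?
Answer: -36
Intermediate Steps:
P = -54 (P = -9*6 = -54)
x(-8) + P = 18 - 54 = -36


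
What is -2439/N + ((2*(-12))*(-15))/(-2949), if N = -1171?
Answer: 2257017/1151093 ≈ 1.9608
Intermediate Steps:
-2439/N + ((2*(-12))*(-15))/(-2949) = -2439/(-1171) + ((2*(-12))*(-15))/(-2949) = -2439*(-1/1171) - 24*(-15)*(-1/2949) = 2439/1171 + 360*(-1/2949) = 2439/1171 - 120/983 = 2257017/1151093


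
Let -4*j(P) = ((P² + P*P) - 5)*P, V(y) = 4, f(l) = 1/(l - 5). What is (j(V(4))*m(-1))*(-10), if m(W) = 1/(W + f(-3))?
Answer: -240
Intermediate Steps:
f(l) = 1/(-5 + l)
m(W) = 1/(-⅛ + W) (m(W) = 1/(W + 1/(-5 - 3)) = 1/(W + 1/(-8)) = 1/(W - ⅛) = 1/(-⅛ + W))
j(P) = -P*(-5 + 2*P²)/4 (j(P) = -((P² + P*P) - 5)*P/4 = -((P² + P²) - 5)*P/4 = -(2*P² - 5)*P/4 = -(-5 + 2*P²)*P/4 = -P*(-5 + 2*P²)/4)
(j(V(4))*m(-1))*(-10) = (((¼)*4*(5 - 2*4²))*(8/(-1 + 8*(-1))))*(-10) = (((¼)*4*(5 - 2*16))*(8/(-1 - 8)))*(-10) = (((¼)*4*(5 - 32))*(8/(-9)))*(-10) = (((¼)*4*(-27))*(8*(-⅑)))*(-10) = -27*(-8/9)*(-10) = 24*(-10) = -240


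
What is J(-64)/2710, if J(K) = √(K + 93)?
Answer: √29/2710 ≈ 0.0019871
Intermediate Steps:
J(K) = √(93 + K)
J(-64)/2710 = √(93 - 64)/2710 = √29*(1/2710) = √29/2710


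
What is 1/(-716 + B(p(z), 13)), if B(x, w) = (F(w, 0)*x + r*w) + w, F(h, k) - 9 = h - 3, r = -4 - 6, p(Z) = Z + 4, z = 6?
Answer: -1/643 ≈ -0.0015552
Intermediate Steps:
p(Z) = 4 + Z
r = -10
F(h, k) = 6 + h (F(h, k) = 9 + (h - 3) = 9 + (-3 + h) = 6 + h)
B(x, w) = -9*w + x*(6 + w) (B(x, w) = ((6 + w)*x - 10*w) + w = (x*(6 + w) - 10*w) + w = (-10*w + x*(6 + w)) + w = -9*w + x*(6 + w))
1/(-716 + B(p(z), 13)) = 1/(-716 + (-9*13 + (4 + 6)*(6 + 13))) = 1/(-716 + (-117 + 10*19)) = 1/(-716 + (-117 + 190)) = 1/(-716 + 73) = 1/(-643) = -1/643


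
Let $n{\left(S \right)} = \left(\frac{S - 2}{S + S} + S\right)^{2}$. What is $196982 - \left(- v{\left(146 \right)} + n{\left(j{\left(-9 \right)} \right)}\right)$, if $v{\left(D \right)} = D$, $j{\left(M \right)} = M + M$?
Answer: $\frac{15942719}{81} \approx 1.9682 \cdot 10^{5}$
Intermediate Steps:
$j{\left(M \right)} = 2 M$
$n{\left(S \right)} = \left(S + \frac{-2 + S}{2 S}\right)^{2}$ ($n{\left(S \right)} = \left(\frac{-2 + S}{2 S} + S\right)^{2} = \left(S + \frac{-2 + S}{2 S}\right)^{2}$)
$196982 - \left(- v{\left(146 \right)} + n{\left(j{\left(-9 \right)} \right)}\right) = 196982 + \left(146 - \frac{\left(-2 + 2 \left(-9\right) + 2 \left(2 \left(-9\right)\right)^{2}\right)^{2}}{4 \cdot 324}\right) = 196982 + \left(146 - \frac{\left(-2 - 18 + 2 \left(-18\right)^{2}\right)^{2}}{4 \cdot 324}\right) = 196982 + \left(146 - \frac{1}{4} \cdot \frac{1}{324} \left(-2 - 18 + 2 \cdot 324\right)^{2}\right) = 196982 + \left(146 - \frac{1}{4} \cdot \frac{1}{324} \left(-2 - 18 + 648\right)^{2}\right) = 196982 + \left(146 - \frac{1}{4} \cdot \frac{1}{324} \cdot 628^{2}\right) = 196982 + \left(146 - \frac{1}{4} \cdot \frac{1}{324} \cdot 394384\right) = 196982 + \left(146 - \frac{24649}{81}\right) = 196982 - \frac{12823}{81} = \frac{15942719}{81}$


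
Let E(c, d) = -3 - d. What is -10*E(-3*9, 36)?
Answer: 390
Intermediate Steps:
-10*E(-3*9, 36) = -10*(-3 - 1*36) = -10*(-3 - 36) = -10*(-39) = 390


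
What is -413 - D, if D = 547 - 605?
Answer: -355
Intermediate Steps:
D = -58
-413 - D = -413 - 1*(-58) = -413 + 58 = -355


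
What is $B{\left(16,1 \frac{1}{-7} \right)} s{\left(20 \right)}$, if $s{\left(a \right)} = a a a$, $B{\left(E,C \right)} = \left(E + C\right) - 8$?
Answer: $\frac{440000}{7} \approx 62857.0$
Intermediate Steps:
$B{\left(E,C \right)} = -8 + C + E$ ($B{\left(E,C \right)} = \left(C + E\right) - 8 = -8 + C + E$)
$s{\left(a \right)} = a^{3}$ ($s{\left(a \right)} = a^{2} a = a^{3}$)
$B{\left(16,1 \frac{1}{-7} \right)} s{\left(20 \right)} = \left(-8 + 1 \frac{1}{-7} + 16\right) 20^{3} = \left(-8 + 1 \left(- \frac{1}{7}\right) + 16\right) 8000 = \left(-8 - \frac{1}{7} + 16\right) 8000 = \frac{55}{7} \cdot 8000 = \frac{440000}{7}$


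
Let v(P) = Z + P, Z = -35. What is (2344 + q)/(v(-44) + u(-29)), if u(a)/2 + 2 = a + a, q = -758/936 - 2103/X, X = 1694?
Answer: -928339109/78882804 ≈ -11.769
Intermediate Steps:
v(P) = -35 + P
q = -813115/396396 (q = -758/936 - 2103/1694 = -758*1/936 - 2103*1/1694 = -379/468 - 2103/1694 = -813115/396396 ≈ -2.0513)
u(a) = -4 + 4*a (u(a) = -4 + 2*(a + a) = -4 + 2*(2*a) = -4 + 4*a)
(2344 + q)/(v(-44) + u(-29)) = (2344 - 813115/396396)/((-35 - 44) + (-4 + 4*(-29))) = 928339109/(396396*(-79 + (-4 - 116))) = 928339109/(396396*(-79 - 120)) = (928339109/396396)/(-199) = (928339109/396396)*(-1/199) = -928339109/78882804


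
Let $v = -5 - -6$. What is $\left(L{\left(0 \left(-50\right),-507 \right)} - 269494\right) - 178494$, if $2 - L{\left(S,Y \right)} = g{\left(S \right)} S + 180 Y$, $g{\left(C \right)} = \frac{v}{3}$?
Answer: $-356726$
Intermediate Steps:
$v = 1$ ($v = -5 + 6 = 1$)
$g{\left(C \right)} = \frac{1}{3}$ ($g{\left(C \right)} = 1 \cdot \frac{1}{3} = \frac{1}{3}$)
$L{\left(S,Y \right)} = 2 - 180 Y - \frac{S}{3}$ ($L{\left(S,Y \right)} = 2 - \left(\frac{S}{3} + 180 Y\right) = 2 - \left(180 Y + \frac{S}{3}\right) = 2 - 180 Y - \frac{S}{3}$)
$\left(L{\left(0 \left(-50\right),-507 \right)} - 269494\right) - 178494 = \left(\left(2 - -91260 - \frac{0 \left(-50\right)}{3}\right) - 269494\right) - 178494 = \left(\left(2 + 91260 - 0\right) - 269494\right) - 178494 = \left(\left(2 + 91260 + 0\right) - 269494\right) - 178494 = \left(91262 - 269494\right) - 178494 = -178232 - 178494 = -356726$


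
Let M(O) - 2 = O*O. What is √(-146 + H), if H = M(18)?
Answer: 6*√5 ≈ 13.416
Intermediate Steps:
M(O) = 2 + O² (M(O) = 2 + O*O = 2 + O²)
H = 326 (H = 2 + 18² = 2 + 324 = 326)
√(-146 + H) = √(-146 + 326) = √180 = 6*√5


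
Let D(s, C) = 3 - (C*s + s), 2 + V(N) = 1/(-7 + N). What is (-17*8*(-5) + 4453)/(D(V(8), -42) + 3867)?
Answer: 5133/3829 ≈ 1.3406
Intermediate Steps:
V(N) = -2 + 1/(-7 + N)
D(s, C) = 3 - s - C*s (D(s, C) = 3 - (s + C*s) = 3 + (-s - C*s) = 3 - s - C*s)
(-17*8*(-5) + 4453)/(D(V(8), -42) + 3867) = (-17*8*(-5) + 4453)/((3 - (15 - 2*8)/(-7 + 8) - 1*(-42)*(15 - 2*8)/(-7 + 8)) + 3867) = (-136*(-5) + 4453)/((3 - (15 - 16)/1 - 1*(-42)*(15 - 16)/1) + 3867) = (680 + 4453)/((3 - (-1) - 1*(-42)*1*(-1)) + 3867) = 5133/((3 - 1*(-1) - 1*(-42)*(-1)) + 3867) = 5133/((3 + 1 - 42) + 3867) = 5133/(-38 + 3867) = 5133/3829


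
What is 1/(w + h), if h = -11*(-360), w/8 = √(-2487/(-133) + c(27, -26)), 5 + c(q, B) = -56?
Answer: 65835/260751608 - I*√748258/260751608 ≈ 0.00025248 - 3.3174e-6*I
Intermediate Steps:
c(q, B) = -61 (c(q, B) = -5 - 56 = -61)
w = 8*I*√748258/133 (w = 8*√(-2487/(-133) - 61) = 8*√(-2487*(-1/133) - 61) = 8*√(2487/133 - 61) = 8*√(-5626/133) = 8*(I*√748258/133) = 8*I*√748258/133 ≈ 52.031*I)
h = 3960
1/(w + h) = 1/(8*I*√748258/133 + 3960) = 1/(3960 + 8*I*√748258/133)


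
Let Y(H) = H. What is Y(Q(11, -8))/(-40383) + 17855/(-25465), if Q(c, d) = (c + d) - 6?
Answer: -48064138/68556873 ≈ -0.70108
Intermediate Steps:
Q(c, d) = -6 + c + d
Y(Q(11, -8))/(-40383) + 17855/(-25465) = (-6 + 11 - 8)/(-40383) + 17855/(-25465) = -3*(-1/40383) + 17855*(-1/25465) = 1/13461 - 3571/5093 = -48064138/68556873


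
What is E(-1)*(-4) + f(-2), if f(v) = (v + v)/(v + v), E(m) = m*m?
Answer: -3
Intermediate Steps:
E(m) = m**2
f(v) = 1 (f(v) = (2*v)/((2*v)) = (2*v)*(1/(2*v)) = 1)
E(-1)*(-4) + f(-2) = (-1)**2*(-4) + 1 = 1*(-4) + 1 = -4 + 1 = -3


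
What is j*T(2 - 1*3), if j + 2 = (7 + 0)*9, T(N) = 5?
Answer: 305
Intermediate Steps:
j = 61 (j = -2 + (7 + 0)*9 = -2 + 7*9 = -2 + 63 = 61)
j*T(2 - 1*3) = 61*5 = 305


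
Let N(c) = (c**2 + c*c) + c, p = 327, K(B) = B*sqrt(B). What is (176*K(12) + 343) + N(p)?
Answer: 214528 + 4224*sqrt(3) ≈ 2.2184e+5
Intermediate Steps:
K(B) = B**(3/2)
N(c) = c + 2*c**2 (N(c) = (c**2 + c**2) + c = 2*c**2 + c = c + 2*c**2)
(176*K(12) + 343) + N(p) = (176*12**(3/2) + 343) + 327*(1 + 2*327) = (176*(24*sqrt(3)) + 343) + 327*(1 + 654) = (4224*sqrt(3) + 343) + 327*655 = (343 + 4224*sqrt(3)) + 214185 = 214528 + 4224*sqrt(3)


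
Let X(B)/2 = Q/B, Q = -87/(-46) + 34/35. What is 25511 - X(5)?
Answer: 102677166/4025 ≈ 25510.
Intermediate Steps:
Q = 4609/1610 (Q = -87*(-1/46) + 34*(1/35) = 87/46 + 34/35 = 4609/1610 ≈ 2.8627)
X(B) = 4609/(805*B) (X(B) = 2*(4609/(1610*B)) = 4609/(805*B))
25511 - X(5) = 25511 - 4609/(805*5) = 25511 - 1*4609/4025 = 25511 - 4609/4025 = 102677166/4025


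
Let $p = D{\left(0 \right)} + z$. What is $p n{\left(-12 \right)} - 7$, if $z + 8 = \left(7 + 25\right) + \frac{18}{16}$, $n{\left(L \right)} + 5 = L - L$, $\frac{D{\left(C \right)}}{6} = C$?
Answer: $- \frac{1061}{8} \approx -132.63$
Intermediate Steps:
$D{\left(C \right)} = 6 C$
$n{\left(L \right)} = -5$ ($n{\left(L \right)} = -5 + \left(L - L\right) = -5 + 0 = -5$)
$z = \frac{201}{8}$ ($z = -8 + \left(\left(7 + 25\right) + \frac{18}{16}\right) = -8 + \left(32 + 18 \cdot \frac{1}{16}\right) = -8 + \left(32 + \frac{9}{8}\right) = -8 + \frac{265}{8} = \frac{201}{8} \approx 25.125$)
$p = \frac{201}{8}$ ($p = 6 \cdot 0 + \frac{201}{8} = 0 + \frac{201}{8} = \frac{201}{8} \approx 25.125$)
$p n{\left(-12 \right)} - 7 = \frac{201}{8} \left(-5\right) - 7 = - \frac{1005}{8} - 7 = - \frac{1061}{8}$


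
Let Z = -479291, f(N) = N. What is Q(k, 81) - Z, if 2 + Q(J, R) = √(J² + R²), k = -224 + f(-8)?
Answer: 479289 + √60385 ≈ 4.7953e+5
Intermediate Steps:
k = -232 (k = -224 - 8 = -232)
Q(J, R) = -2 + √(J² + R²)
Q(k, 81) - Z = (-2 + √((-232)² + 81²)) - 1*(-479291) = (-2 + √(53824 + 6561)) + 479291 = (-2 + √60385) + 479291 = 479289 + √60385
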